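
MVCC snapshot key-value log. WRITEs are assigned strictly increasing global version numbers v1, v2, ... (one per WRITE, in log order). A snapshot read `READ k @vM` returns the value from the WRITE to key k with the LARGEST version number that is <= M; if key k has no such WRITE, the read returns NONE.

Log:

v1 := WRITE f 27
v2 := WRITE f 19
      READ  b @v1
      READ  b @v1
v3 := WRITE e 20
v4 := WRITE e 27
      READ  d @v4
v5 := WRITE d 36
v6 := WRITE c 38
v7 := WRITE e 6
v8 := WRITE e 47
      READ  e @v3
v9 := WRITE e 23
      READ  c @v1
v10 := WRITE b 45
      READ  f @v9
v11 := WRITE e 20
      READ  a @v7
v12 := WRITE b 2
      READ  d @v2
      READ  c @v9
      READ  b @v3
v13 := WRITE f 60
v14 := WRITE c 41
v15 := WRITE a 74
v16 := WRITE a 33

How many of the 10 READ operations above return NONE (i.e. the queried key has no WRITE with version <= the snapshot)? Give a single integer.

v1: WRITE f=27  (f history now [(1, 27)])
v2: WRITE f=19  (f history now [(1, 27), (2, 19)])
READ b @v1: history=[] -> no version <= 1 -> NONE
READ b @v1: history=[] -> no version <= 1 -> NONE
v3: WRITE e=20  (e history now [(3, 20)])
v4: WRITE e=27  (e history now [(3, 20), (4, 27)])
READ d @v4: history=[] -> no version <= 4 -> NONE
v5: WRITE d=36  (d history now [(5, 36)])
v6: WRITE c=38  (c history now [(6, 38)])
v7: WRITE e=6  (e history now [(3, 20), (4, 27), (7, 6)])
v8: WRITE e=47  (e history now [(3, 20), (4, 27), (7, 6), (8, 47)])
READ e @v3: history=[(3, 20), (4, 27), (7, 6), (8, 47)] -> pick v3 -> 20
v9: WRITE e=23  (e history now [(3, 20), (4, 27), (7, 6), (8, 47), (9, 23)])
READ c @v1: history=[(6, 38)] -> no version <= 1 -> NONE
v10: WRITE b=45  (b history now [(10, 45)])
READ f @v9: history=[(1, 27), (2, 19)] -> pick v2 -> 19
v11: WRITE e=20  (e history now [(3, 20), (4, 27), (7, 6), (8, 47), (9, 23), (11, 20)])
READ a @v7: history=[] -> no version <= 7 -> NONE
v12: WRITE b=2  (b history now [(10, 45), (12, 2)])
READ d @v2: history=[(5, 36)] -> no version <= 2 -> NONE
READ c @v9: history=[(6, 38)] -> pick v6 -> 38
READ b @v3: history=[(10, 45), (12, 2)] -> no version <= 3 -> NONE
v13: WRITE f=60  (f history now [(1, 27), (2, 19), (13, 60)])
v14: WRITE c=41  (c history now [(6, 38), (14, 41)])
v15: WRITE a=74  (a history now [(15, 74)])
v16: WRITE a=33  (a history now [(15, 74), (16, 33)])
Read results in order: ['NONE', 'NONE', 'NONE', '20', 'NONE', '19', 'NONE', 'NONE', '38', 'NONE']
NONE count = 7

Answer: 7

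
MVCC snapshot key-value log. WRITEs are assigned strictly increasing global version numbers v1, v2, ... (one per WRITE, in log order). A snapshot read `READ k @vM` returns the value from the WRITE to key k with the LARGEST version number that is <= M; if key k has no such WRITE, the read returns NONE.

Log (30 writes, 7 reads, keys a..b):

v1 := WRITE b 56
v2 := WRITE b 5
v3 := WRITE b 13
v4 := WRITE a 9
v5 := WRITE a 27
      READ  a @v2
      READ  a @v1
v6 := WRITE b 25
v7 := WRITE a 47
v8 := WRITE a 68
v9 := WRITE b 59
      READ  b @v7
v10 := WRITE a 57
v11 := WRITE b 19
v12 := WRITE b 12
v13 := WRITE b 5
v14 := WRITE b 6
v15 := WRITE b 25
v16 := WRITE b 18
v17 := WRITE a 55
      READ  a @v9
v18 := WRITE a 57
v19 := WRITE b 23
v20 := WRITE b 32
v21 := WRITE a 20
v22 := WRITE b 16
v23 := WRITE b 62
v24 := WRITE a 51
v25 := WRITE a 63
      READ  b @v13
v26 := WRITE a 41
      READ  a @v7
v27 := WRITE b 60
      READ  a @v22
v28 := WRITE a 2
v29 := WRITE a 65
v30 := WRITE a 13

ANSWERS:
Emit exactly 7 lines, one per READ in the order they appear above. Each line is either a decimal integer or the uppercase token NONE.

Answer: NONE
NONE
25
68
5
47
20

Derivation:
v1: WRITE b=56  (b history now [(1, 56)])
v2: WRITE b=5  (b history now [(1, 56), (2, 5)])
v3: WRITE b=13  (b history now [(1, 56), (2, 5), (3, 13)])
v4: WRITE a=9  (a history now [(4, 9)])
v5: WRITE a=27  (a history now [(4, 9), (5, 27)])
READ a @v2: history=[(4, 9), (5, 27)] -> no version <= 2 -> NONE
READ a @v1: history=[(4, 9), (5, 27)] -> no version <= 1 -> NONE
v6: WRITE b=25  (b history now [(1, 56), (2, 5), (3, 13), (6, 25)])
v7: WRITE a=47  (a history now [(4, 9), (5, 27), (7, 47)])
v8: WRITE a=68  (a history now [(4, 9), (5, 27), (7, 47), (8, 68)])
v9: WRITE b=59  (b history now [(1, 56), (2, 5), (3, 13), (6, 25), (9, 59)])
READ b @v7: history=[(1, 56), (2, 5), (3, 13), (6, 25), (9, 59)] -> pick v6 -> 25
v10: WRITE a=57  (a history now [(4, 9), (5, 27), (7, 47), (8, 68), (10, 57)])
v11: WRITE b=19  (b history now [(1, 56), (2, 5), (3, 13), (6, 25), (9, 59), (11, 19)])
v12: WRITE b=12  (b history now [(1, 56), (2, 5), (3, 13), (6, 25), (9, 59), (11, 19), (12, 12)])
v13: WRITE b=5  (b history now [(1, 56), (2, 5), (3, 13), (6, 25), (9, 59), (11, 19), (12, 12), (13, 5)])
v14: WRITE b=6  (b history now [(1, 56), (2, 5), (3, 13), (6, 25), (9, 59), (11, 19), (12, 12), (13, 5), (14, 6)])
v15: WRITE b=25  (b history now [(1, 56), (2, 5), (3, 13), (6, 25), (9, 59), (11, 19), (12, 12), (13, 5), (14, 6), (15, 25)])
v16: WRITE b=18  (b history now [(1, 56), (2, 5), (3, 13), (6, 25), (9, 59), (11, 19), (12, 12), (13, 5), (14, 6), (15, 25), (16, 18)])
v17: WRITE a=55  (a history now [(4, 9), (5, 27), (7, 47), (8, 68), (10, 57), (17, 55)])
READ a @v9: history=[(4, 9), (5, 27), (7, 47), (8, 68), (10, 57), (17, 55)] -> pick v8 -> 68
v18: WRITE a=57  (a history now [(4, 9), (5, 27), (7, 47), (8, 68), (10, 57), (17, 55), (18, 57)])
v19: WRITE b=23  (b history now [(1, 56), (2, 5), (3, 13), (6, 25), (9, 59), (11, 19), (12, 12), (13, 5), (14, 6), (15, 25), (16, 18), (19, 23)])
v20: WRITE b=32  (b history now [(1, 56), (2, 5), (3, 13), (6, 25), (9, 59), (11, 19), (12, 12), (13, 5), (14, 6), (15, 25), (16, 18), (19, 23), (20, 32)])
v21: WRITE a=20  (a history now [(4, 9), (5, 27), (7, 47), (8, 68), (10, 57), (17, 55), (18, 57), (21, 20)])
v22: WRITE b=16  (b history now [(1, 56), (2, 5), (3, 13), (6, 25), (9, 59), (11, 19), (12, 12), (13, 5), (14, 6), (15, 25), (16, 18), (19, 23), (20, 32), (22, 16)])
v23: WRITE b=62  (b history now [(1, 56), (2, 5), (3, 13), (6, 25), (9, 59), (11, 19), (12, 12), (13, 5), (14, 6), (15, 25), (16, 18), (19, 23), (20, 32), (22, 16), (23, 62)])
v24: WRITE a=51  (a history now [(4, 9), (5, 27), (7, 47), (8, 68), (10, 57), (17, 55), (18, 57), (21, 20), (24, 51)])
v25: WRITE a=63  (a history now [(4, 9), (5, 27), (7, 47), (8, 68), (10, 57), (17, 55), (18, 57), (21, 20), (24, 51), (25, 63)])
READ b @v13: history=[(1, 56), (2, 5), (3, 13), (6, 25), (9, 59), (11, 19), (12, 12), (13, 5), (14, 6), (15, 25), (16, 18), (19, 23), (20, 32), (22, 16), (23, 62)] -> pick v13 -> 5
v26: WRITE a=41  (a history now [(4, 9), (5, 27), (7, 47), (8, 68), (10, 57), (17, 55), (18, 57), (21, 20), (24, 51), (25, 63), (26, 41)])
READ a @v7: history=[(4, 9), (5, 27), (7, 47), (8, 68), (10, 57), (17, 55), (18, 57), (21, 20), (24, 51), (25, 63), (26, 41)] -> pick v7 -> 47
v27: WRITE b=60  (b history now [(1, 56), (2, 5), (3, 13), (6, 25), (9, 59), (11, 19), (12, 12), (13, 5), (14, 6), (15, 25), (16, 18), (19, 23), (20, 32), (22, 16), (23, 62), (27, 60)])
READ a @v22: history=[(4, 9), (5, 27), (7, 47), (8, 68), (10, 57), (17, 55), (18, 57), (21, 20), (24, 51), (25, 63), (26, 41)] -> pick v21 -> 20
v28: WRITE a=2  (a history now [(4, 9), (5, 27), (7, 47), (8, 68), (10, 57), (17, 55), (18, 57), (21, 20), (24, 51), (25, 63), (26, 41), (28, 2)])
v29: WRITE a=65  (a history now [(4, 9), (5, 27), (7, 47), (8, 68), (10, 57), (17, 55), (18, 57), (21, 20), (24, 51), (25, 63), (26, 41), (28, 2), (29, 65)])
v30: WRITE a=13  (a history now [(4, 9), (5, 27), (7, 47), (8, 68), (10, 57), (17, 55), (18, 57), (21, 20), (24, 51), (25, 63), (26, 41), (28, 2), (29, 65), (30, 13)])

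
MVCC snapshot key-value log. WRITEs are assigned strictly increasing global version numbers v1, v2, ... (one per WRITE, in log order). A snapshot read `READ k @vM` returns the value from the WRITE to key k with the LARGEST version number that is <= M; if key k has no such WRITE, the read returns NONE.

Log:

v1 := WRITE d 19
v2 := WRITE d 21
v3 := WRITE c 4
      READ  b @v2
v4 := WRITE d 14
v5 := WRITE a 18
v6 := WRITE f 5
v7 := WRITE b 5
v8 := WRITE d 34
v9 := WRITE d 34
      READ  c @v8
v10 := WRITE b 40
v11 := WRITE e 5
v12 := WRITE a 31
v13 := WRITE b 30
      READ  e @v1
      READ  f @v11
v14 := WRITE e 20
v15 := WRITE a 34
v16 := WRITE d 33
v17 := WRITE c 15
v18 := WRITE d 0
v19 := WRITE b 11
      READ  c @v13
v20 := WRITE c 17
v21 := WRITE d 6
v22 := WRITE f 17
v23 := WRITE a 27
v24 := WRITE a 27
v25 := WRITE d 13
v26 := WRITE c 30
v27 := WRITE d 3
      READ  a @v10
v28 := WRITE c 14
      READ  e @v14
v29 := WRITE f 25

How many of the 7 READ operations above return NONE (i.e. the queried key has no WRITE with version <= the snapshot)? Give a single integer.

v1: WRITE d=19  (d history now [(1, 19)])
v2: WRITE d=21  (d history now [(1, 19), (2, 21)])
v3: WRITE c=4  (c history now [(3, 4)])
READ b @v2: history=[] -> no version <= 2 -> NONE
v4: WRITE d=14  (d history now [(1, 19), (2, 21), (4, 14)])
v5: WRITE a=18  (a history now [(5, 18)])
v6: WRITE f=5  (f history now [(6, 5)])
v7: WRITE b=5  (b history now [(7, 5)])
v8: WRITE d=34  (d history now [(1, 19), (2, 21), (4, 14), (8, 34)])
v9: WRITE d=34  (d history now [(1, 19), (2, 21), (4, 14), (8, 34), (9, 34)])
READ c @v8: history=[(3, 4)] -> pick v3 -> 4
v10: WRITE b=40  (b history now [(7, 5), (10, 40)])
v11: WRITE e=5  (e history now [(11, 5)])
v12: WRITE a=31  (a history now [(5, 18), (12, 31)])
v13: WRITE b=30  (b history now [(7, 5), (10, 40), (13, 30)])
READ e @v1: history=[(11, 5)] -> no version <= 1 -> NONE
READ f @v11: history=[(6, 5)] -> pick v6 -> 5
v14: WRITE e=20  (e history now [(11, 5), (14, 20)])
v15: WRITE a=34  (a history now [(5, 18), (12, 31), (15, 34)])
v16: WRITE d=33  (d history now [(1, 19), (2, 21), (4, 14), (8, 34), (9, 34), (16, 33)])
v17: WRITE c=15  (c history now [(3, 4), (17, 15)])
v18: WRITE d=0  (d history now [(1, 19), (2, 21), (4, 14), (8, 34), (9, 34), (16, 33), (18, 0)])
v19: WRITE b=11  (b history now [(7, 5), (10, 40), (13, 30), (19, 11)])
READ c @v13: history=[(3, 4), (17, 15)] -> pick v3 -> 4
v20: WRITE c=17  (c history now [(3, 4), (17, 15), (20, 17)])
v21: WRITE d=6  (d history now [(1, 19), (2, 21), (4, 14), (8, 34), (9, 34), (16, 33), (18, 0), (21, 6)])
v22: WRITE f=17  (f history now [(6, 5), (22, 17)])
v23: WRITE a=27  (a history now [(5, 18), (12, 31), (15, 34), (23, 27)])
v24: WRITE a=27  (a history now [(5, 18), (12, 31), (15, 34), (23, 27), (24, 27)])
v25: WRITE d=13  (d history now [(1, 19), (2, 21), (4, 14), (8, 34), (9, 34), (16, 33), (18, 0), (21, 6), (25, 13)])
v26: WRITE c=30  (c history now [(3, 4), (17, 15), (20, 17), (26, 30)])
v27: WRITE d=3  (d history now [(1, 19), (2, 21), (4, 14), (8, 34), (9, 34), (16, 33), (18, 0), (21, 6), (25, 13), (27, 3)])
READ a @v10: history=[(5, 18), (12, 31), (15, 34), (23, 27), (24, 27)] -> pick v5 -> 18
v28: WRITE c=14  (c history now [(3, 4), (17, 15), (20, 17), (26, 30), (28, 14)])
READ e @v14: history=[(11, 5), (14, 20)] -> pick v14 -> 20
v29: WRITE f=25  (f history now [(6, 5), (22, 17), (29, 25)])
Read results in order: ['NONE', '4', 'NONE', '5', '4', '18', '20']
NONE count = 2

Answer: 2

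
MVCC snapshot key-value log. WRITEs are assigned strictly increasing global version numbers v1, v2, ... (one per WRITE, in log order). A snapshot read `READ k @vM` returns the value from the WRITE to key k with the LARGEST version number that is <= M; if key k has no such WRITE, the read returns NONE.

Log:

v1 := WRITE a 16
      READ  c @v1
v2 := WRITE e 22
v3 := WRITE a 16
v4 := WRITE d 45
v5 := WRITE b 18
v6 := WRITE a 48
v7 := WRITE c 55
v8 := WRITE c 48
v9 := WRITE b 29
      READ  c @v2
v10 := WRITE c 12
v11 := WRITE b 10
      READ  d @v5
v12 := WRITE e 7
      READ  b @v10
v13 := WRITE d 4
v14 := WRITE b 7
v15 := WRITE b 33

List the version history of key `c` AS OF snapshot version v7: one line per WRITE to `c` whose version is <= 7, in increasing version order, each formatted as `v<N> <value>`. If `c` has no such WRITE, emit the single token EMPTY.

Scan writes for key=c with version <= 7:
  v1 WRITE a 16 -> skip
  v2 WRITE e 22 -> skip
  v3 WRITE a 16 -> skip
  v4 WRITE d 45 -> skip
  v5 WRITE b 18 -> skip
  v6 WRITE a 48 -> skip
  v7 WRITE c 55 -> keep
  v8 WRITE c 48 -> drop (> snap)
  v9 WRITE b 29 -> skip
  v10 WRITE c 12 -> drop (> snap)
  v11 WRITE b 10 -> skip
  v12 WRITE e 7 -> skip
  v13 WRITE d 4 -> skip
  v14 WRITE b 7 -> skip
  v15 WRITE b 33 -> skip
Collected: [(7, 55)]

Answer: v7 55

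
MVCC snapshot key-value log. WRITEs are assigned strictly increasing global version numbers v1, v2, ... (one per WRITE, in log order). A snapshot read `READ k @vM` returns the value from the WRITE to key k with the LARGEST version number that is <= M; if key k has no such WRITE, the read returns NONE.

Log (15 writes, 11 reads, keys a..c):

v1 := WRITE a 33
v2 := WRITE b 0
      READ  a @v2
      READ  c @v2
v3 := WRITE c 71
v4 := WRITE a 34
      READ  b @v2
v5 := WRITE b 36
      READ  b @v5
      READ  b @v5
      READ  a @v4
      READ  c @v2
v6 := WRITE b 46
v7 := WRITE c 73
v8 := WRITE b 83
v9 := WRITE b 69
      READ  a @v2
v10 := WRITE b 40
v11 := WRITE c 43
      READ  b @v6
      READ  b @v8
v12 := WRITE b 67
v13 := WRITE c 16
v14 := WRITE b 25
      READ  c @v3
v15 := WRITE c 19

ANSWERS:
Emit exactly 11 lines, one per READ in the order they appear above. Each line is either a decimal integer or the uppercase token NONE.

v1: WRITE a=33  (a history now [(1, 33)])
v2: WRITE b=0  (b history now [(2, 0)])
READ a @v2: history=[(1, 33)] -> pick v1 -> 33
READ c @v2: history=[] -> no version <= 2 -> NONE
v3: WRITE c=71  (c history now [(3, 71)])
v4: WRITE a=34  (a history now [(1, 33), (4, 34)])
READ b @v2: history=[(2, 0)] -> pick v2 -> 0
v5: WRITE b=36  (b history now [(2, 0), (5, 36)])
READ b @v5: history=[(2, 0), (5, 36)] -> pick v5 -> 36
READ b @v5: history=[(2, 0), (5, 36)] -> pick v5 -> 36
READ a @v4: history=[(1, 33), (4, 34)] -> pick v4 -> 34
READ c @v2: history=[(3, 71)] -> no version <= 2 -> NONE
v6: WRITE b=46  (b history now [(2, 0), (5, 36), (6, 46)])
v7: WRITE c=73  (c history now [(3, 71), (7, 73)])
v8: WRITE b=83  (b history now [(2, 0), (5, 36), (6, 46), (8, 83)])
v9: WRITE b=69  (b history now [(2, 0), (5, 36), (6, 46), (8, 83), (9, 69)])
READ a @v2: history=[(1, 33), (4, 34)] -> pick v1 -> 33
v10: WRITE b=40  (b history now [(2, 0), (5, 36), (6, 46), (8, 83), (9, 69), (10, 40)])
v11: WRITE c=43  (c history now [(3, 71), (7, 73), (11, 43)])
READ b @v6: history=[(2, 0), (5, 36), (6, 46), (8, 83), (9, 69), (10, 40)] -> pick v6 -> 46
READ b @v8: history=[(2, 0), (5, 36), (6, 46), (8, 83), (9, 69), (10, 40)] -> pick v8 -> 83
v12: WRITE b=67  (b history now [(2, 0), (5, 36), (6, 46), (8, 83), (9, 69), (10, 40), (12, 67)])
v13: WRITE c=16  (c history now [(3, 71), (7, 73), (11, 43), (13, 16)])
v14: WRITE b=25  (b history now [(2, 0), (5, 36), (6, 46), (8, 83), (9, 69), (10, 40), (12, 67), (14, 25)])
READ c @v3: history=[(3, 71), (7, 73), (11, 43), (13, 16)] -> pick v3 -> 71
v15: WRITE c=19  (c history now [(3, 71), (7, 73), (11, 43), (13, 16), (15, 19)])

Answer: 33
NONE
0
36
36
34
NONE
33
46
83
71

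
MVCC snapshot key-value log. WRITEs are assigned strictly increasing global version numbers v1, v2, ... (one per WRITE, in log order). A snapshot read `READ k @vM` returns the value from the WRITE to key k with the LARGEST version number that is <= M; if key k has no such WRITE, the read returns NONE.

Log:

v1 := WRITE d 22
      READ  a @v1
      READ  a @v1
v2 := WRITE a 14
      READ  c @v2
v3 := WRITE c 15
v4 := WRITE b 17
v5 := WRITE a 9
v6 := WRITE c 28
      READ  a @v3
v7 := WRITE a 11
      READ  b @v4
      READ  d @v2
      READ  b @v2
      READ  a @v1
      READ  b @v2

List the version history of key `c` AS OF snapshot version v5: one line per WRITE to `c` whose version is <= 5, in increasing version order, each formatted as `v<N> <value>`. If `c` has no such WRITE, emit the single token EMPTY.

Answer: v3 15

Derivation:
Scan writes for key=c with version <= 5:
  v1 WRITE d 22 -> skip
  v2 WRITE a 14 -> skip
  v3 WRITE c 15 -> keep
  v4 WRITE b 17 -> skip
  v5 WRITE a 9 -> skip
  v6 WRITE c 28 -> drop (> snap)
  v7 WRITE a 11 -> skip
Collected: [(3, 15)]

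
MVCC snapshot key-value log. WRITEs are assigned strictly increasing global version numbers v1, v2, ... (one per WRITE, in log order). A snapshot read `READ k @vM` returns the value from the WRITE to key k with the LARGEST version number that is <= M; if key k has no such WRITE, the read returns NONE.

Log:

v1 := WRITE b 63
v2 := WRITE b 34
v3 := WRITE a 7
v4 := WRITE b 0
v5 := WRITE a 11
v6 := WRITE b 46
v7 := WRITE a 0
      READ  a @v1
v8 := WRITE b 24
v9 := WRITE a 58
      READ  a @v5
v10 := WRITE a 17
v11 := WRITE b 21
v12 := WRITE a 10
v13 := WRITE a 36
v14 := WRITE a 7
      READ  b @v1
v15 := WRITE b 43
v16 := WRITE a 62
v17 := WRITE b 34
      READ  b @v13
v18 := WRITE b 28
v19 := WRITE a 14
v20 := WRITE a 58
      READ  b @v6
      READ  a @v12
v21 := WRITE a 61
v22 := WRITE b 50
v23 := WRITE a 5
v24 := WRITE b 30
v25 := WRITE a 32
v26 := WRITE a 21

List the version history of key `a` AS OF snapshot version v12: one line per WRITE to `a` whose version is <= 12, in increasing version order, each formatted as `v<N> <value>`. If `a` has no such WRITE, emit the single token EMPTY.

Scan writes for key=a with version <= 12:
  v1 WRITE b 63 -> skip
  v2 WRITE b 34 -> skip
  v3 WRITE a 7 -> keep
  v4 WRITE b 0 -> skip
  v5 WRITE a 11 -> keep
  v6 WRITE b 46 -> skip
  v7 WRITE a 0 -> keep
  v8 WRITE b 24 -> skip
  v9 WRITE a 58 -> keep
  v10 WRITE a 17 -> keep
  v11 WRITE b 21 -> skip
  v12 WRITE a 10 -> keep
  v13 WRITE a 36 -> drop (> snap)
  v14 WRITE a 7 -> drop (> snap)
  v15 WRITE b 43 -> skip
  v16 WRITE a 62 -> drop (> snap)
  v17 WRITE b 34 -> skip
  v18 WRITE b 28 -> skip
  v19 WRITE a 14 -> drop (> snap)
  v20 WRITE a 58 -> drop (> snap)
  v21 WRITE a 61 -> drop (> snap)
  v22 WRITE b 50 -> skip
  v23 WRITE a 5 -> drop (> snap)
  v24 WRITE b 30 -> skip
  v25 WRITE a 32 -> drop (> snap)
  v26 WRITE a 21 -> drop (> snap)
Collected: [(3, 7), (5, 11), (7, 0), (9, 58), (10, 17), (12, 10)]

Answer: v3 7
v5 11
v7 0
v9 58
v10 17
v12 10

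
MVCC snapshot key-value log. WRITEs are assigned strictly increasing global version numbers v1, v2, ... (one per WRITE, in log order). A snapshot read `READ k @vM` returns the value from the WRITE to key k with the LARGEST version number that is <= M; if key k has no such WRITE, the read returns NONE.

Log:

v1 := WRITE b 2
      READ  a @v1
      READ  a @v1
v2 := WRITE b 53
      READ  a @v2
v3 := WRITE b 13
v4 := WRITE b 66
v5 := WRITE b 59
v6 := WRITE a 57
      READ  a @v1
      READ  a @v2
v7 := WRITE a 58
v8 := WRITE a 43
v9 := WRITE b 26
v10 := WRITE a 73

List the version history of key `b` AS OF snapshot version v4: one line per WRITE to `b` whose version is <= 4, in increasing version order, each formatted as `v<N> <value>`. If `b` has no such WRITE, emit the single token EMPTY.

Scan writes for key=b with version <= 4:
  v1 WRITE b 2 -> keep
  v2 WRITE b 53 -> keep
  v3 WRITE b 13 -> keep
  v4 WRITE b 66 -> keep
  v5 WRITE b 59 -> drop (> snap)
  v6 WRITE a 57 -> skip
  v7 WRITE a 58 -> skip
  v8 WRITE a 43 -> skip
  v9 WRITE b 26 -> drop (> snap)
  v10 WRITE a 73 -> skip
Collected: [(1, 2), (2, 53), (3, 13), (4, 66)]

Answer: v1 2
v2 53
v3 13
v4 66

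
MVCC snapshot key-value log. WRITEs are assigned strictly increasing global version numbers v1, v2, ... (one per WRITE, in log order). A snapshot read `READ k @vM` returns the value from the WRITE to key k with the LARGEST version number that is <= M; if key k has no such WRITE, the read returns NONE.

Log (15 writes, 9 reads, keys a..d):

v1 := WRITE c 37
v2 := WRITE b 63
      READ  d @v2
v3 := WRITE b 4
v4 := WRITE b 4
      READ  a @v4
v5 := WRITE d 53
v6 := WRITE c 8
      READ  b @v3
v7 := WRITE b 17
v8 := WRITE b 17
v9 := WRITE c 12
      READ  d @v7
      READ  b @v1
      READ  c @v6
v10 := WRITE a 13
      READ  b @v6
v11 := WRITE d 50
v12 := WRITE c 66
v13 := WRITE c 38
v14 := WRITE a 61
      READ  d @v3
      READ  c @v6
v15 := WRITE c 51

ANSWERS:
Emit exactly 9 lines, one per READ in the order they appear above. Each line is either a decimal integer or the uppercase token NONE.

Answer: NONE
NONE
4
53
NONE
8
4
NONE
8

Derivation:
v1: WRITE c=37  (c history now [(1, 37)])
v2: WRITE b=63  (b history now [(2, 63)])
READ d @v2: history=[] -> no version <= 2 -> NONE
v3: WRITE b=4  (b history now [(2, 63), (3, 4)])
v4: WRITE b=4  (b history now [(2, 63), (3, 4), (4, 4)])
READ a @v4: history=[] -> no version <= 4 -> NONE
v5: WRITE d=53  (d history now [(5, 53)])
v6: WRITE c=8  (c history now [(1, 37), (6, 8)])
READ b @v3: history=[(2, 63), (3, 4), (4, 4)] -> pick v3 -> 4
v7: WRITE b=17  (b history now [(2, 63), (3, 4), (4, 4), (7, 17)])
v8: WRITE b=17  (b history now [(2, 63), (3, 4), (4, 4), (7, 17), (8, 17)])
v9: WRITE c=12  (c history now [(1, 37), (6, 8), (9, 12)])
READ d @v7: history=[(5, 53)] -> pick v5 -> 53
READ b @v1: history=[(2, 63), (3, 4), (4, 4), (7, 17), (8, 17)] -> no version <= 1 -> NONE
READ c @v6: history=[(1, 37), (6, 8), (9, 12)] -> pick v6 -> 8
v10: WRITE a=13  (a history now [(10, 13)])
READ b @v6: history=[(2, 63), (3, 4), (4, 4), (7, 17), (8, 17)] -> pick v4 -> 4
v11: WRITE d=50  (d history now [(5, 53), (11, 50)])
v12: WRITE c=66  (c history now [(1, 37), (6, 8), (9, 12), (12, 66)])
v13: WRITE c=38  (c history now [(1, 37), (6, 8), (9, 12), (12, 66), (13, 38)])
v14: WRITE a=61  (a history now [(10, 13), (14, 61)])
READ d @v3: history=[(5, 53), (11, 50)] -> no version <= 3 -> NONE
READ c @v6: history=[(1, 37), (6, 8), (9, 12), (12, 66), (13, 38)] -> pick v6 -> 8
v15: WRITE c=51  (c history now [(1, 37), (6, 8), (9, 12), (12, 66), (13, 38), (15, 51)])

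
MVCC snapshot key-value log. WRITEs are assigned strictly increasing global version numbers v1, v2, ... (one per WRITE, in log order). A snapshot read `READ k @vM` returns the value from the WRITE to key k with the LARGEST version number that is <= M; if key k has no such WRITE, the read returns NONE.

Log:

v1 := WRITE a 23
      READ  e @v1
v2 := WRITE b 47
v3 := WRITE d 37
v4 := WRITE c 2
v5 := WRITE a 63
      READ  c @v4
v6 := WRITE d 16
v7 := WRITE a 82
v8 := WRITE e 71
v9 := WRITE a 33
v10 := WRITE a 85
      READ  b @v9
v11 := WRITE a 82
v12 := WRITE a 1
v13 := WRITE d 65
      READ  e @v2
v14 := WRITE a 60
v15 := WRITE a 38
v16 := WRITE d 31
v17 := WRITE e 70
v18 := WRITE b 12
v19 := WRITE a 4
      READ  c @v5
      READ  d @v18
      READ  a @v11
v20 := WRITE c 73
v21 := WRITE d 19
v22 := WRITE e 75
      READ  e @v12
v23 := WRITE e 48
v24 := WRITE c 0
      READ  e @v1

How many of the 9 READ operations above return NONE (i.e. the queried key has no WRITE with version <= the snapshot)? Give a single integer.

Answer: 3

Derivation:
v1: WRITE a=23  (a history now [(1, 23)])
READ e @v1: history=[] -> no version <= 1 -> NONE
v2: WRITE b=47  (b history now [(2, 47)])
v3: WRITE d=37  (d history now [(3, 37)])
v4: WRITE c=2  (c history now [(4, 2)])
v5: WRITE a=63  (a history now [(1, 23), (5, 63)])
READ c @v4: history=[(4, 2)] -> pick v4 -> 2
v6: WRITE d=16  (d history now [(3, 37), (6, 16)])
v7: WRITE a=82  (a history now [(1, 23), (5, 63), (7, 82)])
v8: WRITE e=71  (e history now [(8, 71)])
v9: WRITE a=33  (a history now [(1, 23), (5, 63), (7, 82), (9, 33)])
v10: WRITE a=85  (a history now [(1, 23), (5, 63), (7, 82), (9, 33), (10, 85)])
READ b @v9: history=[(2, 47)] -> pick v2 -> 47
v11: WRITE a=82  (a history now [(1, 23), (5, 63), (7, 82), (9, 33), (10, 85), (11, 82)])
v12: WRITE a=1  (a history now [(1, 23), (5, 63), (7, 82), (9, 33), (10, 85), (11, 82), (12, 1)])
v13: WRITE d=65  (d history now [(3, 37), (6, 16), (13, 65)])
READ e @v2: history=[(8, 71)] -> no version <= 2 -> NONE
v14: WRITE a=60  (a history now [(1, 23), (5, 63), (7, 82), (9, 33), (10, 85), (11, 82), (12, 1), (14, 60)])
v15: WRITE a=38  (a history now [(1, 23), (5, 63), (7, 82), (9, 33), (10, 85), (11, 82), (12, 1), (14, 60), (15, 38)])
v16: WRITE d=31  (d history now [(3, 37), (6, 16), (13, 65), (16, 31)])
v17: WRITE e=70  (e history now [(8, 71), (17, 70)])
v18: WRITE b=12  (b history now [(2, 47), (18, 12)])
v19: WRITE a=4  (a history now [(1, 23), (5, 63), (7, 82), (9, 33), (10, 85), (11, 82), (12, 1), (14, 60), (15, 38), (19, 4)])
READ c @v5: history=[(4, 2)] -> pick v4 -> 2
READ d @v18: history=[(3, 37), (6, 16), (13, 65), (16, 31)] -> pick v16 -> 31
READ a @v11: history=[(1, 23), (5, 63), (7, 82), (9, 33), (10, 85), (11, 82), (12, 1), (14, 60), (15, 38), (19, 4)] -> pick v11 -> 82
v20: WRITE c=73  (c history now [(4, 2), (20, 73)])
v21: WRITE d=19  (d history now [(3, 37), (6, 16), (13, 65), (16, 31), (21, 19)])
v22: WRITE e=75  (e history now [(8, 71), (17, 70), (22, 75)])
READ e @v12: history=[(8, 71), (17, 70), (22, 75)] -> pick v8 -> 71
v23: WRITE e=48  (e history now [(8, 71), (17, 70), (22, 75), (23, 48)])
v24: WRITE c=0  (c history now [(4, 2), (20, 73), (24, 0)])
READ e @v1: history=[(8, 71), (17, 70), (22, 75), (23, 48)] -> no version <= 1 -> NONE
Read results in order: ['NONE', '2', '47', 'NONE', '2', '31', '82', '71', 'NONE']
NONE count = 3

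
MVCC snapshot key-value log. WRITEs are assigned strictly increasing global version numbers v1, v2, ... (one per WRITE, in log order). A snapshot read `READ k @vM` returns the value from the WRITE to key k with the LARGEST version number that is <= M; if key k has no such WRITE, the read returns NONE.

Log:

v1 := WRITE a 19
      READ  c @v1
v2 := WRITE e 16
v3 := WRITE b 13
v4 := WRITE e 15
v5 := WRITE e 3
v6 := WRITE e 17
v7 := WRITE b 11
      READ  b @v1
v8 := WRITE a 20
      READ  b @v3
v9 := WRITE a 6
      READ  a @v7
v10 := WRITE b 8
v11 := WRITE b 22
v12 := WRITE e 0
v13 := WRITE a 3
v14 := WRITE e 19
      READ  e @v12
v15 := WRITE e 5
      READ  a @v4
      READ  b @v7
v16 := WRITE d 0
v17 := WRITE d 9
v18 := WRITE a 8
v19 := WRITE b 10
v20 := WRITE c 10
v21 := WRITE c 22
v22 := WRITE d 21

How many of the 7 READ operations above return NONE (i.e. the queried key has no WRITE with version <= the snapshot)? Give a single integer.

Answer: 2

Derivation:
v1: WRITE a=19  (a history now [(1, 19)])
READ c @v1: history=[] -> no version <= 1 -> NONE
v2: WRITE e=16  (e history now [(2, 16)])
v3: WRITE b=13  (b history now [(3, 13)])
v4: WRITE e=15  (e history now [(2, 16), (4, 15)])
v5: WRITE e=3  (e history now [(2, 16), (4, 15), (5, 3)])
v6: WRITE e=17  (e history now [(2, 16), (4, 15), (5, 3), (6, 17)])
v7: WRITE b=11  (b history now [(3, 13), (7, 11)])
READ b @v1: history=[(3, 13), (7, 11)] -> no version <= 1 -> NONE
v8: WRITE a=20  (a history now [(1, 19), (8, 20)])
READ b @v3: history=[(3, 13), (7, 11)] -> pick v3 -> 13
v9: WRITE a=6  (a history now [(1, 19), (8, 20), (9, 6)])
READ a @v7: history=[(1, 19), (8, 20), (9, 6)] -> pick v1 -> 19
v10: WRITE b=8  (b history now [(3, 13), (7, 11), (10, 8)])
v11: WRITE b=22  (b history now [(3, 13), (7, 11), (10, 8), (11, 22)])
v12: WRITE e=0  (e history now [(2, 16), (4, 15), (5, 3), (6, 17), (12, 0)])
v13: WRITE a=3  (a history now [(1, 19), (8, 20), (9, 6), (13, 3)])
v14: WRITE e=19  (e history now [(2, 16), (4, 15), (5, 3), (6, 17), (12, 0), (14, 19)])
READ e @v12: history=[(2, 16), (4, 15), (5, 3), (6, 17), (12, 0), (14, 19)] -> pick v12 -> 0
v15: WRITE e=5  (e history now [(2, 16), (4, 15), (5, 3), (6, 17), (12, 0), (14, 19), (15, 5)])
READ a @v4: history=[(1, 19), (8, 20), (9, 6), (13, 3)] -> pick v1 -> 19
READ b @v7: history=[(3, 13), (7, 11), (10, 8), (11, 22)] -> pick v7 -> 11
v16: WRITE d=0  (d history now [(16, 0)])
v17: WRITE d=9  (d history now [(16, 0), (17, 9)])
v18: WRITE a=8  (a history now [(1, 19), (8, 20), (9, 6), (13, 3), (18, 8)])
v19: WRITE b=10  (b history now [(3, 13), (7, 11), (10, 8), (11, 22), (19, 10)])
v20: WRITE c=10  (c history now [(20, 10)])
v21: WRITE c=22  (c history now [(20, 10), (21, 22)])
v22: WRITE d=21  (d history now [(16, 0), (17, 9), (22, 21)])
Read results in order: ['NONE', 'NONE', '13', '19', '0', '19', '11']
NONE count = 2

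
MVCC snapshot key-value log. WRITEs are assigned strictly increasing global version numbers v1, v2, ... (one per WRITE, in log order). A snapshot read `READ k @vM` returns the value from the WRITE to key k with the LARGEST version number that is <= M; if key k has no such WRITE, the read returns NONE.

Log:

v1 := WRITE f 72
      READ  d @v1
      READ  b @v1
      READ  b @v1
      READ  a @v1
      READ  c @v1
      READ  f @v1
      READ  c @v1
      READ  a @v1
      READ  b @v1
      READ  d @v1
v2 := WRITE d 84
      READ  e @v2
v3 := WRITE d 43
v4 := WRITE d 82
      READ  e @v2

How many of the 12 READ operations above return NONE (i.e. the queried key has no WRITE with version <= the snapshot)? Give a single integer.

Answer: 11

Derivation:
v1: WRITE f=72  (f history now [(1, 72)])
READ d @v1: history=[] -> no version <= 1 -> NONE
READ b @v1: history=[] -> no version <= 1 -> NONE
READ b @v1: history=[] -> no version <= 1 -> NONE
READ a @v1: history=[] -> no version <= 1 -> NONE
READ c @v1: history=[] -> no version <= 1 -> NONE
READ f @v1: history=[(1, 72)] -> pick v1 -> 72
READ c @v1: history=[] -> no version <= 1 -> NONE
READ a @v1: history=[] -> no version <= 1 -> NONE
READ b @v1: history=[] -> no version <= 1 -> NONE
READ d @v1: history=[] -> no version <= 1 -> NONE
v2: WRITE d=84  (d history now [(2, 84)])
READ e @v2: history=[] -> no version <= 2 -> NONE
v3: WRITE d=43  (d history now [(2, 84), (3, 43)])
v4: WRITE d=82  (d history now [(2, 84), (3, 43), (4, 82)])
READ e @v2: history=[] -> no version <= 2 -> NONE
Read results in order: ['NONE', 'NONE', 'NONE', 'NONE', 'NONE', '72', 'NONE', 'NONE', 'NONE', 'NONE', 'NONE', 'NONE']
NONE count = 11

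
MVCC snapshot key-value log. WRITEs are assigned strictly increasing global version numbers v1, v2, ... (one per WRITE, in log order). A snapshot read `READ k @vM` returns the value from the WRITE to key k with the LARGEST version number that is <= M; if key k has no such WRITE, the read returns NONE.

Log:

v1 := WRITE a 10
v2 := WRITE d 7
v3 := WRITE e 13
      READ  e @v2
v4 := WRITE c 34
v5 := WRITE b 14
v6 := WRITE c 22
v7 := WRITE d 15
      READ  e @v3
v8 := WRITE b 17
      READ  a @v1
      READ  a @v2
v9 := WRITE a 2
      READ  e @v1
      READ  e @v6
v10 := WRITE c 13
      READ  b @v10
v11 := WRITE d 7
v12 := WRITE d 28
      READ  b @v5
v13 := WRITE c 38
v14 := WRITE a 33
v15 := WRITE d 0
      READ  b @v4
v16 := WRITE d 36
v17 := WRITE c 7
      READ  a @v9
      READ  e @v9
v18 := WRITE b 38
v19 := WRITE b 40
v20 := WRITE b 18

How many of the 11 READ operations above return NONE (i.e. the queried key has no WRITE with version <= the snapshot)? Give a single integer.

Answer: 3

Derivation:
v1: WRITE a=10  (a history now [(1, 10)])
v2: WRITE d=7  (d history now [(2, 7)])
v3: WRITE e=13  (e history now [(3, 13)])
READ e @v2: history=[(3, 13)] -> no version <= 2 -> NONE
v4: WRITE c=34  (c history now [(4, 34)])
v5: WRITE b=14  (b history now [(5, 14)])
v6: WRITE c=22  (c history now [(4, 34), (6, 22)])
v7: WRITE d=15  (d history now [(2, 7), (7, 15)])
READ e @v3: history=[(3, 13)] -> pick v3 -> 13
v8: WRITE b=17  (b history now [(5, 14), (8, 17)])
READ a @v1: history=[(1, 10)] -> pick v1 -> 10
READ a @v2: history=[(1, 10)] -> pick v1 -> 10
v9: WRITE a=2  (a history now [(1, 10), (9, 2)])
READ e @v1: history=[(3, 13)] -> no version <= 1 -> NONE
READ e @v6: history=[(3, 13)] -> pick v3 -> 13
v10: WRITE c=13  (c history now [(4, 34), (6, 22), (10, 13)])
READ b @v10: history=[(5, 14), (8, 17)] -> pick v8 -> 17
v11: WRITE d=7  (d history now [(2, 7), (7, 15), (11, 7)])
v12: WRITE d=28  (d history now [(2, 7), (7, 15), (11, 7), (12, 28)])
READ b @v5: history=[(5, 14), (8, 17)] -> pick v5 -> 14
v13: WRITE c=38  (c history now [(4, 34), (6, 22), (10, 13), (13, 38)])
v14: WRITE a=33  (a history now [(1, 10), (9, 2), (14, 33)])
v15: WRITE d=0  (d history now [(2, 7), (7, 15), (11, 7), (12, 28), (15, 0)])
READ b @v4: history=[(5, 14), (8, 17)] -> no version <= 4 -> NONE
v16: WRITE d=36  (d history now [(2, 7), (7, 15), (11, 7), (12, 28), (15, 0), (16, 36)])
v17: WRITE c=7  (c history now [(4, 34), (6, 22), (10, 13), (13, 38), (17, 7)])
READ a @v9: history=[(1, 10), (9, 2), (14, 33)] -> pick v9 -> 2
READ e @v9: history=[(3, 13)] -> pick v3 -> 13
v18: WRITE b=38  (b history now [(5, 14), (8, 17), (18, 38)])
v19: WRITE b=40  (b history now [(5, 14), (8, 17), (18, 38), (19, 40)])
v20: WRITE b=18  (b history now [(5, 14), (8, 17), (18, 38), (19, 40), (20, 18)])
Read results in order: ['NONE', '13', '10', '10', 'NONE', '13', '17', '14', 'NONE', '2', '13']
NONE count = 3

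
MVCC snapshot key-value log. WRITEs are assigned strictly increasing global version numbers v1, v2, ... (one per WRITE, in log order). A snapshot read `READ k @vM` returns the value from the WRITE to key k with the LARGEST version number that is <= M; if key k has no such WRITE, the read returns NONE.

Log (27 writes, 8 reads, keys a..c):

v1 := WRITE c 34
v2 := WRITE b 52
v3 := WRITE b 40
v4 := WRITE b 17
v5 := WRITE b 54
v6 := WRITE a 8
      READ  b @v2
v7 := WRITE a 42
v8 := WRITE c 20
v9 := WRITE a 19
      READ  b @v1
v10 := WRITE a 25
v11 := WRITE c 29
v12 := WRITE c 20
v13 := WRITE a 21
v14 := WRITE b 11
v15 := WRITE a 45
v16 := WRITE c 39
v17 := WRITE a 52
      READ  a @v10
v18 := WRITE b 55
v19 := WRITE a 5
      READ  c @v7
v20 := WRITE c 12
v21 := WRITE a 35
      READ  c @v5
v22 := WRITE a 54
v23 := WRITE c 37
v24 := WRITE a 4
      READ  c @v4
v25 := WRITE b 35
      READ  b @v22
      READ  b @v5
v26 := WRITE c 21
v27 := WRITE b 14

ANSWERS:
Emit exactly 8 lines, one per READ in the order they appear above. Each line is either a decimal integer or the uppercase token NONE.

v1: WRITE c=34  (c history now [(1, 34)])
v2: WRITE b=52  (b history now [(2, 52)])
v3: WRITE b=40  (b history now [(2, 52), (3, 40)])
v4: WRITE b=17  (b history now [(2, 52), (3, 40), (4, 17)])
v5: WRITE b=54  (b history now [(2, 52), (3, 40), (4, 17), (5, 54)])
v6: WRITE a=8  (a history now [(6, 8)])
READ b @v2: history=[(2, 52), (3, 40), (4, 17), (5, 54)] -> pick v2 -> 52
v7: WRITE a=42  (a history now [(6, 8), (7, 42)])
v8: WRITE c=20  (c history now [(1, 34), (8, 20)])
v9: WRITE a=19  (a history now [(6, 8), (7, 42), (9, 19)])
READ b @v1: history=[(2, 52), (3, 40), (4, 17), (5, 54)] -> no version <= 1 -> NONE
v10: WRITE a=25  (a history now [(6, 8), (7, 42), (9, 19), (10, 25)])
v11: WRITE c=29  (c history now [(1, 34), (8, 20), (11, 29)])
v12: WRITE c=20  (c history now [(1, 34), (8, 20), (11, 29), (12, 20)])
v13: WRITE a=21  (a history now [(6, 8), (7, 42), (9, 19), (10, 25), (13, 21)])
v14: WRITE b=11  (b history now [(2, 52), (3, 40), (4, 17), (5, 54), (14, 11)])
v15: WRITE a=45  (a history now [(6, 8), (7, 42), (9, 19), (10, 25), (13, 21), (15, 45)])
v16: WRITE c=39  (c history now [(1, 34), (8, 20), (11, 29), (12, 20), (16, 39)])
v17: WRITE a=52  (a history now [(6, 8), (7, 42), (9, 19), (10, 25), (13, 21), (15, 45), (17, 52)])
READ a @v10: history=[(6, 8), (7, 42), (9, 19), (10, 25), (13, 21), (15, 45), (17, 52)] -> pick v10 -> 25
v18: WRITE b=55  (b history now [(2, 52), (3, 40), (4, 17), (5, 54), (14, 11), (18, 55)])
v19: WRITE a=5  (a history now [(6, 8), (7, 42), (9, 19), (10, 25), (13, 21), (15, 45), (17, 52), (19, 5)])
READ c @v7: history=[(1, 34), (8, 20), (11, 29), (12, 20), (16, 39)] -> pick v1 -> 34
v20: WRITE c=12  (c history now [(1, 34), (8, 20), (11, 29), (12, 20), (16, 39), (20, 12)])
v21: WRITE a=35  (a history now [(6, 8), (7, 42), (9, 19), (10, 25), (13, 21), (15, 45), (17, 52), (19, 5), (21, 35)])
READ c @v5: history=[(1, 34), (8, 20), (11, 29), (12, 20), (16, 39), (20, 12)] -> pick v1 -> 34
v22: WRITE a=54  (a history now [(6, 8), (7, 42), (9, 19), (10, 25), (13, 21), (15, 45), (17, 52), (19, 5), (21, 35), (22, 54)])
v23: WRITE c=37  (c history now [(1, 34), (8, 20), (11, 29), (12, 20), (16, 39), (20, 12), (23, 37)])
v24: WRITE a=4  (a history now [(6, 8), (7, 42), (9, 19), (10, 25), (13, 21), (15, 45), (17, 52), (19, 5), (21, 35), (22, 54), (24, 4)])
READ c @v4: history=[(1, 34), (8, 20), (11, 29), (12, 20), (16, 39), (20, 12), (23, 37)] -> pick v1 -> 34
v25: WRITE b=35  (b history now [(2, 52), (3, 40), (4, 17), (5, 54), (14, 11), (18, 55), (25, 35)])
READ b @v22: history=[(2, 52), (3, 40), (4, 17), (5, 54), (14, 11), (18, 55), (25, 35)] -> pick v18 -> 55
READ b @v5: history=[(2, 52), (3, 40), (4, 17), (5, 54), (14, 11), (18, 55), (25, 35)] -> pick v5 -> 54
v26: WRITE c=21  (c history now [(1, 34), (8, 20), (11, 29), (12, 20), (16, 39), (20, 12), (23, 37), (26, 21)])
v27: WRITE b=14  (b history now [(2, 52), (3, 40), (4, 17), (5, 54), (14, 11), (18, 55), (25, 35), (27, 14)])

Answer: 52
NONE
25
34
34
34
55
54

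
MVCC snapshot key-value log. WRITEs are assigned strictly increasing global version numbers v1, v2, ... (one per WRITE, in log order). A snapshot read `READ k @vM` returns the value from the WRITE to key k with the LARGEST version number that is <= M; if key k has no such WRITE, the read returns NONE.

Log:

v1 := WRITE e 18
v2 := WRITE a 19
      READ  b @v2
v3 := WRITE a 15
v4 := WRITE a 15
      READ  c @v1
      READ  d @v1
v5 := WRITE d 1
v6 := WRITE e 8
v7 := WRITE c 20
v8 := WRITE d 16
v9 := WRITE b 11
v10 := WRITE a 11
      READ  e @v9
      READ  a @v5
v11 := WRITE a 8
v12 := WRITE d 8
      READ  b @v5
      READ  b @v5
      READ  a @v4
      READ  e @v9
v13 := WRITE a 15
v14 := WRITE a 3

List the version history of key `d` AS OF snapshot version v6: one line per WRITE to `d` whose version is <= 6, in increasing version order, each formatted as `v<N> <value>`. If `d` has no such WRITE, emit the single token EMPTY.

Scan writes for key=d with version <= 6:
  v1 WRITE e 18 -> skip
  v2 WRITE a 19 -> skip
  v3 WRITE a 15 -> skip
  v4 WRITE a 15 -> skip
  v5 WRITE d 1 -> keep
  v6 WRITE e 8 -> skip
  v7 WRITE c 20 -> skip
  v8 WRITE d 16 -> drop (> snap)
  v9 WRITE b 11 -> skip
  v10 WRITE a 11 -> skip
  v11 WRITE a 8 -> skip
  v12 WRITE d 8 -> drop (> snap)
  v13 WRITE a 15 -> skip
  v14 WRITE a 3 -> skip
Collected: [(5, 1)]

Answer: v5 1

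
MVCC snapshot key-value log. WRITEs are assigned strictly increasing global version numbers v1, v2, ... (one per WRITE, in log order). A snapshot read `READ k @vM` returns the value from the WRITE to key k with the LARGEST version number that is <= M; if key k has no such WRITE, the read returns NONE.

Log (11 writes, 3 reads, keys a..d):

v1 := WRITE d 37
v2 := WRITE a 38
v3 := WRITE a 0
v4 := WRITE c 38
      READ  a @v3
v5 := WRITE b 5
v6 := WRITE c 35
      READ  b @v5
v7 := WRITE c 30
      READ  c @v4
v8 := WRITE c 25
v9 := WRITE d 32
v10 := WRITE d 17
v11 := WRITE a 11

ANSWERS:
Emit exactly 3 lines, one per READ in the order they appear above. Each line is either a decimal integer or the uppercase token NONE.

Answer: 0
5
38

Derivation:
v1: WRITE d=37  (d history now [(1, 37)])
v2: WRITE a=38  (a history now [(2, 38)])
v3: WRITE a=0  (a history now [(2, 38), (3, 0)])
v4: WRITE c=38  (c history now [(4, 38)])
READ a @v3: history=[(2, 38), (3, 0)] -> pick v3 -> 0
v5: WRITE b=5  (b history now [(5, 5)])
v6: WRITE c=35  (c history now [(4, 38), (6, 35)])
READ b @v5: history=[(5, 5)] -> pick v5 -> 5
v7: WRITE c=30  (c history now [(4, 38), (6, 35), (7, 30)])
READ c @v4: history=[(4, 38), (6, 35), (7, 30)] -> pick v4 -> 38
v8: WRITE c=25  (c history now [(4, 38), (6, 35), (7, 30), (8, 25)])
v9: WRITE d=32  (d history now [(1, 37), (9, 32)])
v10: WRITE d=17  (d history now [(1, 37), (9, 32), (10, 17)])
v11: WRITE a=11  (a history now [(2, 38), (3, 0), (11, 11)])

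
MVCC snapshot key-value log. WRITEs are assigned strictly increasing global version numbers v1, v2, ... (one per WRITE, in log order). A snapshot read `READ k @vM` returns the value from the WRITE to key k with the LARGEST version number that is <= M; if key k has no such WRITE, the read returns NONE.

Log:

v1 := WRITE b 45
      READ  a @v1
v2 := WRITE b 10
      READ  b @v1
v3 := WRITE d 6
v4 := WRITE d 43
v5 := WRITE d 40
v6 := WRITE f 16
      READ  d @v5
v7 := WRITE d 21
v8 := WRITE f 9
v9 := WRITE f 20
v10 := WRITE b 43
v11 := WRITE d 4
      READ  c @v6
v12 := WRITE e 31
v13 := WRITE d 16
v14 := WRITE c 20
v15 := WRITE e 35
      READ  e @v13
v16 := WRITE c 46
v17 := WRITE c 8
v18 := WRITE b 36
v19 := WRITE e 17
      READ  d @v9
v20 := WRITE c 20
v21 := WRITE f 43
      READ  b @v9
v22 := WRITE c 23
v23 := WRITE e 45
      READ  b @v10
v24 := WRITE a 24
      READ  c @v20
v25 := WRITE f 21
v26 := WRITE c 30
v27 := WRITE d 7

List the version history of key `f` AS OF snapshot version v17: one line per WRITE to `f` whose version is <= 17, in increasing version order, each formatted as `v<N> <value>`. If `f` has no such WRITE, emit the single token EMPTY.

Scan writes for key=f with version <= 17:
  v1 WRITE b 45 -> skip
  v2 WRITE b 10 -> skip
  v3 WRITE d 6 -> skip
  v4 WRITE d 43 -> skip
  v5 WRITE d 40 -> skip
  v6 WRITE f 16 -> keep
  v7 WRITE d 21 -> skip
  v8 WRITE f 9 -> keep
  v9 WRITE f 20 -> keep
  v10 WRITE b 43 -> skip
  v11 WRITE d 4 -> skip
  v12 WRITE e 31 -> skip
  v13 WRITE d 16 -> skip
  v14 WRITE c 20 -> skip
  v15 WRITE e 35 -> skip
  v16 WRITE c 46 -> skip
  v17 WRITE c 8 -> skip
  v18 WRITE b 36 -> skip
  v19 WRITE e 17 -> skip
  v20 WRITE c 20 -> skip
  v21 WRITE f 43 -> drop (> snap)
  v22 WRITE c 23 -> skip
  v23 WRITE e 45 -> skip
  v24 WRITE a 24 -> skip
  v25 WRITE f 21 -> drop (> snap)
  v26 WRITE c 30 -> skip
  v27 WRITE d 7 -> skip
Collected: [(6, 16), (8, 9), (9, 20)]

Answer: v6 16
v8 9
v9 20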